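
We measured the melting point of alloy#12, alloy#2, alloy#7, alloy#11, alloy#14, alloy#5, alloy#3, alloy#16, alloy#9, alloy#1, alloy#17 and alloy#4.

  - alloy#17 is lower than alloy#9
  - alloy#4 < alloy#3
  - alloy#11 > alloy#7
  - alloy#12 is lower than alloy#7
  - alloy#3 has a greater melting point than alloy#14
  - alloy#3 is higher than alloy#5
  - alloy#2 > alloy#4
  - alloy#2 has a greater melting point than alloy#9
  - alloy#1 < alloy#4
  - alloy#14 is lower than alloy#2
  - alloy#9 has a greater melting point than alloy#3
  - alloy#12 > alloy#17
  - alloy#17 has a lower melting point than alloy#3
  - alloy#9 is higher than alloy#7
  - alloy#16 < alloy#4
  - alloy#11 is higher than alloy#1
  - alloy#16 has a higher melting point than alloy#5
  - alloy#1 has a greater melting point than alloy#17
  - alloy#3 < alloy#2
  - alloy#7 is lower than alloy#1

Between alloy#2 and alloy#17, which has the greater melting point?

The relevant relations are alloy#17 < alloy#12; alloy#12 < alloy#7; alloy#7 < alloy#1; alloy#1 < alloy#4; alloy#4 < alloy#3; alloy#3 < alloy#9; alloy#9 < alloy#2.
Chaining these gives alloy#17 < alloy#12 < alloy#7 < alloy#1 < alloy#4 < alloy#3 < alloy#9 < alloy#2.
So alloy#17 < alloy#2; alloy#2 is the higher of the two.

alloy#2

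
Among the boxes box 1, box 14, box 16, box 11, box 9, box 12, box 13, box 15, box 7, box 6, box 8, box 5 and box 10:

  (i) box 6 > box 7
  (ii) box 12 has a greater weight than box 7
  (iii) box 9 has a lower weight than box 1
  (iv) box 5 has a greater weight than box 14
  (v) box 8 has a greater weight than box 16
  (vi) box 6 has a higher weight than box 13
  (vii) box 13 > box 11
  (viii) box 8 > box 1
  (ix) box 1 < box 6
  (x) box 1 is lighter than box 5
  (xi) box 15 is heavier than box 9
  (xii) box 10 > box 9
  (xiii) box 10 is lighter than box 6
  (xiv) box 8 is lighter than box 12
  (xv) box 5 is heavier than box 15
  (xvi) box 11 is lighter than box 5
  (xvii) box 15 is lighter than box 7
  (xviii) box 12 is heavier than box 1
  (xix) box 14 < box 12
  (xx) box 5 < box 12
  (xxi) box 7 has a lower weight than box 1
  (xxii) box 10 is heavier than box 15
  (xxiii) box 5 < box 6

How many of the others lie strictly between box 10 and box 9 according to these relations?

Chaining upward from box 9 reaches: box 15, box 7, box 1, box 5, box 8, box 6, box 12.
Chaining downward from box 10 reaches: box 15.
Strictly between box 9 and box 10 are those in both lists: box 15 — 1 element.

1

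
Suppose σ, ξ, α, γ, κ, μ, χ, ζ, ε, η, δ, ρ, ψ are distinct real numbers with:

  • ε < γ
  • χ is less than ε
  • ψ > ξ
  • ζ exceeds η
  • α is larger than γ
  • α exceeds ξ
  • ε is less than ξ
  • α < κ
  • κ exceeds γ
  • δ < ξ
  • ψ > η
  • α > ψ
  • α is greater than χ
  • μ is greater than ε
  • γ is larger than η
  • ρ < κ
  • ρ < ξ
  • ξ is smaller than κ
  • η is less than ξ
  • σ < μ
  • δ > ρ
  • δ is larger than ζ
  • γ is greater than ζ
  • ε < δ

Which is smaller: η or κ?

Link the given pairs in sequence: η < ζ; ζ < δ; δ < ξ; ξ < ψ; ψ < α; α < κ.
Chaining these gives η < ζ < δ < ξ < ψ < α < κ.
So η < κ; η is the smaller of the two.

η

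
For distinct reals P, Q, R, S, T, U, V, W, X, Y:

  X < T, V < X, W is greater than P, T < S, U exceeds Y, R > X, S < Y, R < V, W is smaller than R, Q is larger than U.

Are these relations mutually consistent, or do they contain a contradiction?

Chaining the given relations yields R < V < X, so R < X. But one relation states X < R. These cannot both hold.

inconsistent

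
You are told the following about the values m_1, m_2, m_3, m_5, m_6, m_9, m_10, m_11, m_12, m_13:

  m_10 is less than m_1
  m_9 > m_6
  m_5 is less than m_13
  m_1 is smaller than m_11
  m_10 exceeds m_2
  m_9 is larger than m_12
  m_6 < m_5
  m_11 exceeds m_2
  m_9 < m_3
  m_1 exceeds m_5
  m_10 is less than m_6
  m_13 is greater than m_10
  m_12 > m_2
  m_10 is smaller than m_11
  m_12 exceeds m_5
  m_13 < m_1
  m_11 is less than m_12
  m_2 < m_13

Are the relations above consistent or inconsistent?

Every relation is compatible with m_2 < m_10 < m_6 < m_5 < m_13 < m_1 < m_11 < m_12 < m_9 < m_3; the set is consistent.

consistent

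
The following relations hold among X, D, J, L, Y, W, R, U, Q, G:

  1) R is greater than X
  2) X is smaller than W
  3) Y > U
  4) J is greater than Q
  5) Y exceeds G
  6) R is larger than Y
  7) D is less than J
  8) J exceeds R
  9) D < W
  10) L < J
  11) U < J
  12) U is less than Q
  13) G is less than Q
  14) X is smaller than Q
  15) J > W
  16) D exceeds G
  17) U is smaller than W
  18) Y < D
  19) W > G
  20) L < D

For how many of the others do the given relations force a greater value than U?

6

Directly above U: Y, W, Q, J.
One step further: D, R (6 so far).
Nothing else is reachable above U; 6 in all.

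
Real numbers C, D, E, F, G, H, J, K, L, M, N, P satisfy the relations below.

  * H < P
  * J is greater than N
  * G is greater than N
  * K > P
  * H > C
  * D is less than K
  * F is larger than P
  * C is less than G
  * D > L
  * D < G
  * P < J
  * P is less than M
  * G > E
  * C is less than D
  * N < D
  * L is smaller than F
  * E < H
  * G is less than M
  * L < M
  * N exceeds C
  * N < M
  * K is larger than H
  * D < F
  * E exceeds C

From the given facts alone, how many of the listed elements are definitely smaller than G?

The elements the relations force below G are C, E, N, L, D — no chain reaches any other.
That is 5.

5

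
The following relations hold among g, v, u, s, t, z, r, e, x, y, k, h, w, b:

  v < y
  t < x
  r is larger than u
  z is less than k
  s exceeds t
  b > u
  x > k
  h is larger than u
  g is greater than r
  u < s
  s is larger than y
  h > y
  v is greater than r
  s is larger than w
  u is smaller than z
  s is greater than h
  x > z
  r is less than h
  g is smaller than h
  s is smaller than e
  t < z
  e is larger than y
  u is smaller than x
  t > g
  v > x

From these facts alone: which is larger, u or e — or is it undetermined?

u < r and r < g give u < g.
With g < t: u < r < g < t.
With t < z: u < r < g < t < z.
With z < k: u < r < g < t < z < k.
With k < x: u < r < g < t < z < k < x.
With x < v: u < r < g < t < z < k < x < v.
Then v < y extends the chain to y.
With y < h: u < r < g < t < z < k < x < v < y < h.
With h < s: u < r < g < t < z < k < x < v < y < h < s.
Then s < e extends the chain to e.
So e is larger.

e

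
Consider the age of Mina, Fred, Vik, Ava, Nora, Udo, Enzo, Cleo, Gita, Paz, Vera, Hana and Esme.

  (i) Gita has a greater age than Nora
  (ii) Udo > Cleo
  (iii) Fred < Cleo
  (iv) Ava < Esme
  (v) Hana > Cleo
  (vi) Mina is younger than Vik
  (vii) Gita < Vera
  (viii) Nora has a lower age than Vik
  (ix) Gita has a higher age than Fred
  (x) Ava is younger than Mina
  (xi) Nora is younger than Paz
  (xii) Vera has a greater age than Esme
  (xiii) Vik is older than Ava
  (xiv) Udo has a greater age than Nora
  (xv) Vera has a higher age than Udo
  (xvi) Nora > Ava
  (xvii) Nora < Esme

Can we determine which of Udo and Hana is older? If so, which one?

undetermined

Following every chain through Hana: below Hana we get Fred, Cleo.
Udo is not reached, and no chain runs the other way from Udo to Hana.
So the given relations leave the order of Hana and Udo undetermined.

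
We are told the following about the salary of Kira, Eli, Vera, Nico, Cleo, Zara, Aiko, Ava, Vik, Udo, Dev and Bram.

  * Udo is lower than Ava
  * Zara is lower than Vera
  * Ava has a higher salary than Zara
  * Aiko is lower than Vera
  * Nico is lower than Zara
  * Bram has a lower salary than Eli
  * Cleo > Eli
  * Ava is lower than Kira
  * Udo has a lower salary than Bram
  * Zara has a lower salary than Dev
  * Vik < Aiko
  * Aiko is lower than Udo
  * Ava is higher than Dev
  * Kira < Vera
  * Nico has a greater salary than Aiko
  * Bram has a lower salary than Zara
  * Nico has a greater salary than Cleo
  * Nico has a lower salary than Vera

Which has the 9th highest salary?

Bram

Chaining the given pairs: Vik < Aiko < Udo < Bram < Eli < Cleo < Nico < Zara < Dev < Ava < Kira < Vera.
The 9th largest is Bram.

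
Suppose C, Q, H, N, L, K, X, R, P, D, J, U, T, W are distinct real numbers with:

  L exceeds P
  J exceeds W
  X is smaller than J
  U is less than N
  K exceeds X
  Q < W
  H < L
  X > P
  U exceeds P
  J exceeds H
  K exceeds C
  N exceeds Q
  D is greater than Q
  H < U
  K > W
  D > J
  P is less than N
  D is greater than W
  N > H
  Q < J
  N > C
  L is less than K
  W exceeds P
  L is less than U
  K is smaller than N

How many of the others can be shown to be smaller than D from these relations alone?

Directly below D: Q, W, J.
One step further: H, P, X (6 so far).
No other element is forced below D by the given relations, so the count is 6.

6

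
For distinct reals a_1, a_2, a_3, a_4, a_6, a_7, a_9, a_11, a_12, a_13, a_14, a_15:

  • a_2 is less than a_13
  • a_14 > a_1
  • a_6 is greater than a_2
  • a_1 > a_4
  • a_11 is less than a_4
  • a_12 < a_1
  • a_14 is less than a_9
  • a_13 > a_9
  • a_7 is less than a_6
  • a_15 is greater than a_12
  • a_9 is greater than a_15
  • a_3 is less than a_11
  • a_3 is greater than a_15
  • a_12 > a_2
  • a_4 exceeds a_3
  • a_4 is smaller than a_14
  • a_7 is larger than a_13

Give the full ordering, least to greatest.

Nothing is placed below a_2, so it is least; from there a_2 < a_12; a_12 < a_15; a_15 < a_3; a_3 < a_11; a_11 < a_4; a_4 < a_1; a_1 < a_14; a_14 < a_9; a_9 < a_13; a_13 < a_7; a_7 < a_6, each given directly.

a_2 < a_12 < a_15 < a_3 < a_11 < a_4 < a_1 < a_14 < a_9 < a_13 < a_7 < a_6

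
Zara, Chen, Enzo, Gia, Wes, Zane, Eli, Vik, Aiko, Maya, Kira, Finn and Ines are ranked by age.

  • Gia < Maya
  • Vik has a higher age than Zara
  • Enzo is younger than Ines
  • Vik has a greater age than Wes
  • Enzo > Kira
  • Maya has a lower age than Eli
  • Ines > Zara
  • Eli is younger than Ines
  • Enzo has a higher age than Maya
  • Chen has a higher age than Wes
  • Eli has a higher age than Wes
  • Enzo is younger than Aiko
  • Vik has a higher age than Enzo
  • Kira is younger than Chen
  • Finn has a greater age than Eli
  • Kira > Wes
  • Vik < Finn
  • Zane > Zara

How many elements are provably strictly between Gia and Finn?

4

Chaining upward from Gia reaches: Maya, Eli, Enzo, Vik, Aiko, Ines.
Chaining downward from Finn reaches: Zara, Wes, Kira, Maya, Eli, Enzo, Vik.
Strictly between Gia and Finn are those in both lists: Maya, Eli, Enzo, Vik — 4 elements.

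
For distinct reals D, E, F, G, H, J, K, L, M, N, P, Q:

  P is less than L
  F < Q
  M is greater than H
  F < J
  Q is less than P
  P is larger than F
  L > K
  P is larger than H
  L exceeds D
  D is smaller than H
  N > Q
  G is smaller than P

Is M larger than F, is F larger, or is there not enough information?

Following every chain through F: above F we get Q, P, J, N, L.
M is not reached, and no chain runs the other way from M to F.
So the given relations leave the order of F and M undetermined.

undetermined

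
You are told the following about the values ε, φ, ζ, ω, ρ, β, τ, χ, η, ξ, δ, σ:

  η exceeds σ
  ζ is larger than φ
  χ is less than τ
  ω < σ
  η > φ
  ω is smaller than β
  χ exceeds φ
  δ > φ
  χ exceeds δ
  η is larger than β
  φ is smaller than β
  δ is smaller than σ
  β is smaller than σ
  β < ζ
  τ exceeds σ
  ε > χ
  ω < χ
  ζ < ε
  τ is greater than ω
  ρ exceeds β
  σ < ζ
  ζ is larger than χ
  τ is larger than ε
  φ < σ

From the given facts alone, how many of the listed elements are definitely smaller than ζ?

6

The elements the relations force below ζ are φ, ω, β, δ, σ, χ — no chain reaches any other.
That is 6.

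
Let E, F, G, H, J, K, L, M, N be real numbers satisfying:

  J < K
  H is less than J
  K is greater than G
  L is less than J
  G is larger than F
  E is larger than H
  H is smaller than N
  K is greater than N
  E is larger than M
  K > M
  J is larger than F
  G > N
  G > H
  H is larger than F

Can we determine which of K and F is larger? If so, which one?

The relevant relations are F < H; H < N; N < G; G < K.
Together: F < H < N < G < K.
So K is larger.

K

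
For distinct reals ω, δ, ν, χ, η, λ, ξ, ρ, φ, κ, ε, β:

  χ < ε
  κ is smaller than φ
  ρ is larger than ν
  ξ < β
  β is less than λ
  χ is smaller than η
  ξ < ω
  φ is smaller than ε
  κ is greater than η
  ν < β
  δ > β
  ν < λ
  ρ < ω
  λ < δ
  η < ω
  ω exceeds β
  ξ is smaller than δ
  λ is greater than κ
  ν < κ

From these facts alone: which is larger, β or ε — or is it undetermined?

undetermined

Following every chain through β: above β we get ω, λ, δ; below β we get ν, ξ.
ε is not reached, and no chain runs the other way from ε to β.
So the given relations leave the order of β and ε undetermined.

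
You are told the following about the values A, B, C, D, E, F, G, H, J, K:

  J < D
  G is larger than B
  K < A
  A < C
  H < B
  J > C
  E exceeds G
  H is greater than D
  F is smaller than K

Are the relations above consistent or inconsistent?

consistent

The single ordering F < K < A < C < J < D < H < B < G < E satisfies every listed relation, so no contradiction arises.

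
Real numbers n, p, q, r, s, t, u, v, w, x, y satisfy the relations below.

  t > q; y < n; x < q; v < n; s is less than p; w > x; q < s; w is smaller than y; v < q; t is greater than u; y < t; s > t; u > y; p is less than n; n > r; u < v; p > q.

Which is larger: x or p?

p

Following the relations from x: x < w < y < u < v < q < t < s < p.
So x < p; p is the larger of the two.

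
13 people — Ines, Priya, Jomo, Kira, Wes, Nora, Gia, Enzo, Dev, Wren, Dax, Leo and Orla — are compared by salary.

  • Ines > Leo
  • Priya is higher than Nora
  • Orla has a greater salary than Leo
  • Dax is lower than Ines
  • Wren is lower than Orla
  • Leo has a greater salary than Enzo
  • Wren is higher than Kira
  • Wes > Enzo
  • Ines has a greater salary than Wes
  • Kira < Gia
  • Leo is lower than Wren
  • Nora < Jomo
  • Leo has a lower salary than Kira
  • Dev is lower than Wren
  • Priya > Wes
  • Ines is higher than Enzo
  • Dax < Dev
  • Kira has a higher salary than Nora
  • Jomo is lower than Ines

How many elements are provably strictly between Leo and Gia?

1

Chaining upward from Leo reaches: Kira, Wren, Orla, Ines.
Chaining downward from Gia reaches: Enzo, Nora, Kira.
Strictly between Leo and Gia are those in both lists: Kira — 1 element.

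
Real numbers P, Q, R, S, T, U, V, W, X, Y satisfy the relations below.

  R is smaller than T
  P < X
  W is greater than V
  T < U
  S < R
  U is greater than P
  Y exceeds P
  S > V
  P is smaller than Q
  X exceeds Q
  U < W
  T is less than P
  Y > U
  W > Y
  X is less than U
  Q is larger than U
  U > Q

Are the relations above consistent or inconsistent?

We have U < Q stated directly, yet also Q < X < U by chaining the others — so Q < U. Contradiction.

inconsistent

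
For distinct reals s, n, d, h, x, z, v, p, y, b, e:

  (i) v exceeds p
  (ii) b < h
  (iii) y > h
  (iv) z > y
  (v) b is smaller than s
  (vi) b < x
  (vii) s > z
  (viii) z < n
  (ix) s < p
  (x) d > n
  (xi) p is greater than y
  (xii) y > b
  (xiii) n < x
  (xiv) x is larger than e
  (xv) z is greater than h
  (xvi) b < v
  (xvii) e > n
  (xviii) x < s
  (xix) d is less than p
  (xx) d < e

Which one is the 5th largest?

e

The consecutive relations fix a unique order: b < h < y < z < n < d < e < x < s < p < v.
Counting 5 from the largest end gives e.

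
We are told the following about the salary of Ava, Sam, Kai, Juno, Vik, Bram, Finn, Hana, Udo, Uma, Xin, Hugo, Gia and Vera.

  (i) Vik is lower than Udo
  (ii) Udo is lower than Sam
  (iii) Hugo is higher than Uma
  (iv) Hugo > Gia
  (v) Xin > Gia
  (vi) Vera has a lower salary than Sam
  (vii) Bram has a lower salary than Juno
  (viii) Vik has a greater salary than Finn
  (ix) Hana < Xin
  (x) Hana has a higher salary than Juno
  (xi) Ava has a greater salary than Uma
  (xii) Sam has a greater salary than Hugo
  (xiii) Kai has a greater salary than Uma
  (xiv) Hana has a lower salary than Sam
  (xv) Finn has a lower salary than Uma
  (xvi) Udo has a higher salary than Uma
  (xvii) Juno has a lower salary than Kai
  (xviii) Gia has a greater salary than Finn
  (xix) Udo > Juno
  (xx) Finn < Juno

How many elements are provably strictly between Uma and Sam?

The relations place Uma below Sam. An element lies strictly between them when it is forced above Uma and also forced below Sam.
Above Uma: {Kai, Ava, Udo, Hugo}. Below Sam: {Finn, Vik, Bram, Gia, Juno, Hana, Udo, Vera, Hugo}.
Intersection: {Udo, Hugo} — 2.

2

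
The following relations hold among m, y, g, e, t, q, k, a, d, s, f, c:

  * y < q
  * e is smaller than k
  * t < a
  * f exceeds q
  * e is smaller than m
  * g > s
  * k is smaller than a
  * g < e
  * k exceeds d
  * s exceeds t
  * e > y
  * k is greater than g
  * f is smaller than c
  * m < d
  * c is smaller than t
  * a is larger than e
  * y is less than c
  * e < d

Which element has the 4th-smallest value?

c

Piecing the relations together gives one ordering: y < q < f < c < t < s < g < e < m < d < k < a.
Counting 4 from the smallest end gives c.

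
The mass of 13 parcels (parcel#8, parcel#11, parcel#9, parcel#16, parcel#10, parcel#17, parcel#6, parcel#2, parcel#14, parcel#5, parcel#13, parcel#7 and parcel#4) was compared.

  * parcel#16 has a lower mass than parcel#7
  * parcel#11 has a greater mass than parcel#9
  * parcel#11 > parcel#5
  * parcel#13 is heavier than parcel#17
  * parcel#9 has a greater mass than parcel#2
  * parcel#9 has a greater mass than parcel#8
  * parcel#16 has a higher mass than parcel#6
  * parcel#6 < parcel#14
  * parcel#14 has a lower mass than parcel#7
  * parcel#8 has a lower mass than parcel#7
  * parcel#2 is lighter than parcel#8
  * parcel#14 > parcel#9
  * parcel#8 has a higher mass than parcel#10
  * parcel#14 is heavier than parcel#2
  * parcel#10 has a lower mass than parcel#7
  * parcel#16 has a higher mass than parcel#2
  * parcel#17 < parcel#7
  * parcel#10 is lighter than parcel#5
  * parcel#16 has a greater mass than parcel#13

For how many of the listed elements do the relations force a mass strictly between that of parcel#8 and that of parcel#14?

The relations place parcel#8 below parcel#14. An element lies strictly between them when it is forced above parcel#8 and also forced below parcel#14.
Above parcel#8: {parcel#9, parcel#11, parcel#7}. Below parcel#14: {parcel#10, parcel#6, parcel#2, parcel#9}.
Intersection: {parcel#9} — 1.

1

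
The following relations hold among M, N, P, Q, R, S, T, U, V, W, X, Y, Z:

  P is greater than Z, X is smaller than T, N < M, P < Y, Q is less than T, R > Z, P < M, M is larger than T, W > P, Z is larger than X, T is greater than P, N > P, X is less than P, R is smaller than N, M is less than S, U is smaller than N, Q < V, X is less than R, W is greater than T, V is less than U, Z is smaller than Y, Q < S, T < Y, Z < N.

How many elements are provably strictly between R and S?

Chaining upward from R reaches: N, M.
Chaining downward from S reaches: Q, V, X, Z, U, P, T, N, M.
Strictly between R and S are those in both lists: N, M — 2 elements.

2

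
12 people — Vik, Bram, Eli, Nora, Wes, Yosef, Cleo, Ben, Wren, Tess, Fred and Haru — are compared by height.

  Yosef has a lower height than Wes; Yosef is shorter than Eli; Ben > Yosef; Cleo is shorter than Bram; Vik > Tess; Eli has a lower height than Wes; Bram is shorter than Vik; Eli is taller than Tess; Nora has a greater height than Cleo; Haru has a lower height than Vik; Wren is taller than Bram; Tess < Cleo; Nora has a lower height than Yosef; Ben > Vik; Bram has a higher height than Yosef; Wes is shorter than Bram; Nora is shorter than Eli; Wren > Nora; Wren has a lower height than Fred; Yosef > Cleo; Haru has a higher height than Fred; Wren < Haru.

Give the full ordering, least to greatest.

Tess < Cleo < Nora < Yosef < Eli < Wes < Bram < Wren < Fred < Haru < Vik < Ben

Each adjacent pair is fixed by a given relation: Tess < Cleo; Cleo < Nora; Nora < Yosef; Yosef < Eli; Eli < Wes; Wes < Bram; Bram < Wren; Wren < Fred; Fred < Haru; Haru < Vik; Vik < Ben. Chaining them end to end gives the full order.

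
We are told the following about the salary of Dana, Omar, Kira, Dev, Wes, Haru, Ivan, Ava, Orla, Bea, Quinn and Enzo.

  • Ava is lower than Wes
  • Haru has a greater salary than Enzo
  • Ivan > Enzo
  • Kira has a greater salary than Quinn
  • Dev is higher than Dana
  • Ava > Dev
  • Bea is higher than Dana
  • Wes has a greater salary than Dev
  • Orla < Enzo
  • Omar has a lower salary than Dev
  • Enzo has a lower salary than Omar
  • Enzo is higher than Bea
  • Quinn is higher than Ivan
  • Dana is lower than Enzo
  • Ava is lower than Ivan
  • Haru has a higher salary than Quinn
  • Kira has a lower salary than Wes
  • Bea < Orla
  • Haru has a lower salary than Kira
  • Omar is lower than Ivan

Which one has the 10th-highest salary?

The consecutive relations fix a unique order: Dana < Bea < Orla < Enzo < Omar < Dev < Ava < Ivan < Quinn < Haru < Kira < Wes.
The 10th largest is Orla.

Orla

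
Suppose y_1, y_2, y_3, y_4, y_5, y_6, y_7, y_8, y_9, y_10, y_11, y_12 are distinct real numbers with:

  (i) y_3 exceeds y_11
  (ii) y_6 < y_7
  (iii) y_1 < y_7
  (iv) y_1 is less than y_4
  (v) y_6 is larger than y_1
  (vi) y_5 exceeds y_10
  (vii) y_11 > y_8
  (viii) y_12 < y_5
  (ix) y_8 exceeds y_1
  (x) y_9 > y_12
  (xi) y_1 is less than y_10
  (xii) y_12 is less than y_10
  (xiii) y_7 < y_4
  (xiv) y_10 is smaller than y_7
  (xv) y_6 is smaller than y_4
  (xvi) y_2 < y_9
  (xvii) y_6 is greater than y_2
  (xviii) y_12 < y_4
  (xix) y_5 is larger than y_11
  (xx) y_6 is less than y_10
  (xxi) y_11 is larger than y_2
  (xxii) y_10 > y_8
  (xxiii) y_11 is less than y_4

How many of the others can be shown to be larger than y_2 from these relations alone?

8

Directly above y_2: y_6, y_11, y_9.
One step further: y_10, y_3, y_7, y_4, y_5 (8 so far).
Nothing else is reachable above y_2; 8 in all.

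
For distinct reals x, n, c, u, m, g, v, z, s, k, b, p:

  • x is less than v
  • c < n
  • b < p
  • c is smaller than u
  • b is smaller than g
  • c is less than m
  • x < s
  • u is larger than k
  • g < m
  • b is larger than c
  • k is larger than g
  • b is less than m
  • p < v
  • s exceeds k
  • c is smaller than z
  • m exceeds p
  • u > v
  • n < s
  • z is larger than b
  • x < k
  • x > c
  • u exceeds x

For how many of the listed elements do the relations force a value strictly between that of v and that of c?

3

Chaining upward from c reaches: b, x, g, z, k, p, n, s, m, u.
Chaining downward from v reaches: b, x, p.
Strictly between c and v are those in both lists: b, x, p — 3 elements.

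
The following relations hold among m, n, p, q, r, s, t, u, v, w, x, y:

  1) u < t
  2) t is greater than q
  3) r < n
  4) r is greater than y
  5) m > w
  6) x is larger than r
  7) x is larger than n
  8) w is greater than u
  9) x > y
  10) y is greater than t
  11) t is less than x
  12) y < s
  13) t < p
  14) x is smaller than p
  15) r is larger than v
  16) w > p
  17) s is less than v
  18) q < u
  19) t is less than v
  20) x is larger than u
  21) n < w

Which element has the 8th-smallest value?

n

The consecutive relations fix a unique order: q < u < t < y < s < v < r < n < x < p < w < m.
The 8th smallest is n.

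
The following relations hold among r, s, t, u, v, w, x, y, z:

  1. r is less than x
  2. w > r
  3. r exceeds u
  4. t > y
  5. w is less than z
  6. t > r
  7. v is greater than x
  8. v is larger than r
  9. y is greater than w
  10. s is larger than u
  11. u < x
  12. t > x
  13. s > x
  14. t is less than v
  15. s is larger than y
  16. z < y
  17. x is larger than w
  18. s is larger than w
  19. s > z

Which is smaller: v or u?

u

Link the given pairs in sequence: u < r; r < w; w < z; z < y; y < t; t < v.
Together: u < r < w < z < y < t < v.
So u < v; u is the smaller of the two.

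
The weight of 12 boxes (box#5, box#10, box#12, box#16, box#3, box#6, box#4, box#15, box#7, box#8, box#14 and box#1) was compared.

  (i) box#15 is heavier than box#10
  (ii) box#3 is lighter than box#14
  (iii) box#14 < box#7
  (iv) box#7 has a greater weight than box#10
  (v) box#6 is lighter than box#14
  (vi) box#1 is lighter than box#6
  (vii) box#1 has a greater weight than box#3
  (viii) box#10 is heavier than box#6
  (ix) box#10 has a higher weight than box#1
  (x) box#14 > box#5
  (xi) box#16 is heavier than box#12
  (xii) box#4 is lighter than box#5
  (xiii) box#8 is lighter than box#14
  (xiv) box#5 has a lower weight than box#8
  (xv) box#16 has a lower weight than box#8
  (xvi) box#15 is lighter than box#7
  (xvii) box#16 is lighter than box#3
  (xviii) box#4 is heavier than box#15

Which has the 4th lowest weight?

box#1

Piecing the relations together gives one ordering: box#12 < box#16 < box#3 < box#1 < box#6 < box#10 < box#15 < box#4 < box#5 < box#8 < box#14 < box#7.
The 4th smallest is box#1.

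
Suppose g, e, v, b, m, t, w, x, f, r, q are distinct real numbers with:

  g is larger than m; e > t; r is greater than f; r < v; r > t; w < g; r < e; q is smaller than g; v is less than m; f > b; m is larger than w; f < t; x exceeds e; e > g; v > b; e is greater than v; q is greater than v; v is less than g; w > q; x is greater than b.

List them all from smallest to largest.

The consecutive links are each given: b < f; f < t; t < r; r < v; v < q; q < w; w < m; m < g; g < e; e < x.

b < f < t < r < v < q < w < m < g < e < x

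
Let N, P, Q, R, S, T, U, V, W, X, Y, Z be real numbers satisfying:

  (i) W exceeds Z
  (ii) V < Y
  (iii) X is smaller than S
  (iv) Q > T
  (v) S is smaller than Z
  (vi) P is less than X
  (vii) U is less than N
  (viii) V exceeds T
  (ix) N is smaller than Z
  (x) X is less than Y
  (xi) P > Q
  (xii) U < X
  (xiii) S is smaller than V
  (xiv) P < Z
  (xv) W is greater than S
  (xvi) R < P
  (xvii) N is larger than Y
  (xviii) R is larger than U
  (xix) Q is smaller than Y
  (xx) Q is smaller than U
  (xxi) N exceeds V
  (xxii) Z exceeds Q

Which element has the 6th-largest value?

The consecutive relations fix a unique order: T < Q < U < R < P < X < S < V < Y < N < Z < W.
The 6th largest is S.

S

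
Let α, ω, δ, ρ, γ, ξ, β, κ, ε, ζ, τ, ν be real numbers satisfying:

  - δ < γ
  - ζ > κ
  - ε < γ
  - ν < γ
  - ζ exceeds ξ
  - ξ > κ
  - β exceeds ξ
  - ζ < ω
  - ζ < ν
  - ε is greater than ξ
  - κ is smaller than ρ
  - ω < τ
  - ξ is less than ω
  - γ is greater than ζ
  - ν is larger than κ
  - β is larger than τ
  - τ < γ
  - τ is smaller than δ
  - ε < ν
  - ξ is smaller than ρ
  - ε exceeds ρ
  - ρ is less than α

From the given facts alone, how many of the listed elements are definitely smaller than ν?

Directly below ν: κ, ζ, ε.
One step further: ξ, ρ (5 so far).
Nothing else is reachable below ν; 5 in all.

5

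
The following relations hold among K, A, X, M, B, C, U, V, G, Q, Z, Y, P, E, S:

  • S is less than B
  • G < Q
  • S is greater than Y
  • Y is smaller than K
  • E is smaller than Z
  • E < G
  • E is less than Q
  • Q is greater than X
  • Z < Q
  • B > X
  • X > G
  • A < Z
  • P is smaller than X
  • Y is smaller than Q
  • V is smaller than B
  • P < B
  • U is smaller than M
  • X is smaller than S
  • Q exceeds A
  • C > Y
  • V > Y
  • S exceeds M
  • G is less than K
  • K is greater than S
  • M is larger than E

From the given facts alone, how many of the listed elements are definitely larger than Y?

The elements the relations force above Y are V, S, K, C, B, Q — no chain reaches any other.
That is 6.

6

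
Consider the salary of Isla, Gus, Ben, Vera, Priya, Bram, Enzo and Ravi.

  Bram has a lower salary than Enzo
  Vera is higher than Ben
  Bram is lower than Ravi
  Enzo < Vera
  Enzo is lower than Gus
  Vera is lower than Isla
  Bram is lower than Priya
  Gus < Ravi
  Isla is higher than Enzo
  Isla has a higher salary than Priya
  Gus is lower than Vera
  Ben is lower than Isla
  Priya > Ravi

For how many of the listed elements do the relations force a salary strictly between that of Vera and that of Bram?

2

Chaining upward from Bram reaches: Enzo, Gus, Ravi, Priya, Isla.
Chaining downward from Vera reaches: Enzo, Ben, Gus.
Strictly between Bram and Vera are those in both lists: Enzo, Gus — 2 elements.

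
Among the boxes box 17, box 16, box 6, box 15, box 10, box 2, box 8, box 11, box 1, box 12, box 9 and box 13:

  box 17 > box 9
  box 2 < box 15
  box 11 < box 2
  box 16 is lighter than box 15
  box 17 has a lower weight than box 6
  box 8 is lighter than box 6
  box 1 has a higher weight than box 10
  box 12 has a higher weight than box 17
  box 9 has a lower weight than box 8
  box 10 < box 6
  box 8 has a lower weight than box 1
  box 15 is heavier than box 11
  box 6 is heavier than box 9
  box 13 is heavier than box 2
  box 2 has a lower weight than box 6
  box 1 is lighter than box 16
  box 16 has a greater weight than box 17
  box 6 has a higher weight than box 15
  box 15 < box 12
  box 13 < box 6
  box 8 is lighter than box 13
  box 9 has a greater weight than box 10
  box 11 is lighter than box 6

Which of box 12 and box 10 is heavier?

box 12

Following the relations from box 10: box 10 < box 9 < box 17 < box 16 < box 15 < box 12.
So box 10 < box 12; box 12 is the heavier of the two.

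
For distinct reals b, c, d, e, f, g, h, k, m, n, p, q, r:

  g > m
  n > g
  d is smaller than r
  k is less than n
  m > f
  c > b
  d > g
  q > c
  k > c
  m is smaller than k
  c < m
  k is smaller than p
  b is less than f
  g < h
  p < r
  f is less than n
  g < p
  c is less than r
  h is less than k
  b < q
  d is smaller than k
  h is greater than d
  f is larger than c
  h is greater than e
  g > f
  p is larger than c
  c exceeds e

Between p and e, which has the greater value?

e < c < f < m < g < d < h < k < p, by transitivity through c, f, m, g, d, h, k.
So e < p; p is the larger of the two.

p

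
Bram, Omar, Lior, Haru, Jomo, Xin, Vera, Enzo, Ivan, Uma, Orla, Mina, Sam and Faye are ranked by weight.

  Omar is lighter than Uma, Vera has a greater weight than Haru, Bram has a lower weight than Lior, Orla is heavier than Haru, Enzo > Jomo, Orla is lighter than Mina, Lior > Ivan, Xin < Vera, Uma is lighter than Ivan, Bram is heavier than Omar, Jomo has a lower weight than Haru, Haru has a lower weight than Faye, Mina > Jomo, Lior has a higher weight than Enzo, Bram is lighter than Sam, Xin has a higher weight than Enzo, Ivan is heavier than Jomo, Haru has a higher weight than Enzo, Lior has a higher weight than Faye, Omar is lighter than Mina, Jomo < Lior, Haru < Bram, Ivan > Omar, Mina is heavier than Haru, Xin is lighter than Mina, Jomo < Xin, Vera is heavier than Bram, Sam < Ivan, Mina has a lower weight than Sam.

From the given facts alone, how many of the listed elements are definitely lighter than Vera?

6

The elements the relations force below Vera are Jomo, Enzo, Haru, Omar, Xin, Bram — no chain reaches any other.
That is 6.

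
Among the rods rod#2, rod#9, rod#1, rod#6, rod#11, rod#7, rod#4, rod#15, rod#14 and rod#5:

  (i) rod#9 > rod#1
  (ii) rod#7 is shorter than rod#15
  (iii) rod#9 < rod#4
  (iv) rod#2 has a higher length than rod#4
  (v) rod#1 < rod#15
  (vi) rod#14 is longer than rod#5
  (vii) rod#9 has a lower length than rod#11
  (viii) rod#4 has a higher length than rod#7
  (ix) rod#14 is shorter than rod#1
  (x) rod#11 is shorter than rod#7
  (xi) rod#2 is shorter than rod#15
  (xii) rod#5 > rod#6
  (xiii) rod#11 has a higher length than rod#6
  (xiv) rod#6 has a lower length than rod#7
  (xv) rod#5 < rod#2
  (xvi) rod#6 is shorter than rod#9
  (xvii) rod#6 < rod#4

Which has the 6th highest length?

The consecutive relations fix a unique order: rod#6 < rod#5 < rod#14 < rod#1 < rod#9 < rod#11 < rod#7 < rod#4 < rod#2 < rod#15.
Counting 6 from the largest end gives rod#9.

rod#9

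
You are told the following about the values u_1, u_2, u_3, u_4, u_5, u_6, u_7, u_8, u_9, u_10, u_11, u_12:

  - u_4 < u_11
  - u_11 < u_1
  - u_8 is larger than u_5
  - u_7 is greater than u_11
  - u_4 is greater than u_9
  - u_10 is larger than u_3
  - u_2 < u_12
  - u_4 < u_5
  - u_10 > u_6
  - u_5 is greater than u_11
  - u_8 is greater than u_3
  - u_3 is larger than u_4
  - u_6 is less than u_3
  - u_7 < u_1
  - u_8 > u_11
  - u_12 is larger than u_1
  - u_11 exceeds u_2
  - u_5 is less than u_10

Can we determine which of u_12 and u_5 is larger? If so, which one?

Following every chain through u_12: below u_12 we get u_9, u_4, u_2, u_11, u_7, u_1.
u_5 is not reached, and no chain runs the other way from u_5 to u_12.
So the given relations leave the order of u_12 and u_5 undetermined.

undetermined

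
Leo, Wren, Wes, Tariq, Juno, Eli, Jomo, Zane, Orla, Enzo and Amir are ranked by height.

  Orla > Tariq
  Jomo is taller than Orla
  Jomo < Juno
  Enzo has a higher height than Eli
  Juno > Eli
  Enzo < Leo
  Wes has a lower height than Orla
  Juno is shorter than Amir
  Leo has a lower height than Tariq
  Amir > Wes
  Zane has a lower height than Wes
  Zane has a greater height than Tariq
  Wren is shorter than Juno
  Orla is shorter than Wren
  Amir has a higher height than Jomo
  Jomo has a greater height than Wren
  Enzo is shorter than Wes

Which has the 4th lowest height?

Tariq

Chaining the given pairs: Eli < Enzo < Leo < Tariq < Zane < Wes < Orla < Wren < Jomo < Juno < Amir.
The 4th smallest is Tariq.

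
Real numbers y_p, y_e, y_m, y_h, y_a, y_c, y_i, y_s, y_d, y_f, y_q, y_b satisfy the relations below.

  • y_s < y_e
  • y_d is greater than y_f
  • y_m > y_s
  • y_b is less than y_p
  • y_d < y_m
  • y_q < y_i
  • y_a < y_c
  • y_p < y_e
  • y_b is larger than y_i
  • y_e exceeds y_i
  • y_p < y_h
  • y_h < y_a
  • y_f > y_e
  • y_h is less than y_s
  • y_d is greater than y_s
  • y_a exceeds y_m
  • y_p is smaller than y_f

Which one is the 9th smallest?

y_d

The consecutive relations fix a unique order: y_q < y_i < y_b < y_p < y_h < y_s < y_e < y_f < y_d < y_m < y_a < y_c.
Counting 9 from the smallest end gives y_d.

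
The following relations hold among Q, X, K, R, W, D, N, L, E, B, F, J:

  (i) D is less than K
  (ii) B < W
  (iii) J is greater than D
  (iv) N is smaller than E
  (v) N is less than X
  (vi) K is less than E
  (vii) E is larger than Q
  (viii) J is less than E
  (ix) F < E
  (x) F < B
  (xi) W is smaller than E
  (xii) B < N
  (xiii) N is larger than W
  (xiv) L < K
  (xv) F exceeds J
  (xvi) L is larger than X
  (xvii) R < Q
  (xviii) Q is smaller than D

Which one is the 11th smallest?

K

Chaining the given pairs: R < Q < D < J < F < B < W < N < X < L < K < E.
Counting 11 from the smallest end gives K.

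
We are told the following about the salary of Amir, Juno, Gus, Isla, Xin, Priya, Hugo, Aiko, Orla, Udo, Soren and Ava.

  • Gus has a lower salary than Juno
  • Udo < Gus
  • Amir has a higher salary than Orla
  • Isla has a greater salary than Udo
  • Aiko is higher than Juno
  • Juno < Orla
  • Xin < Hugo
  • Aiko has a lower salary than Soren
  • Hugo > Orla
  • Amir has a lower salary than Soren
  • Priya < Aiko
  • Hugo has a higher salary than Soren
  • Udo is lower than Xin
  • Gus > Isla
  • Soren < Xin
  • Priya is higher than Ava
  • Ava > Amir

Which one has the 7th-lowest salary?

Piecing the relations together gives one ordering: Udo < Isla < Gus < Juno < Orla < Amir < Ava < Priya < Aiko < Soren < Xin < Hugo.
Counting 7 from the smallest end gives Ava.

Ava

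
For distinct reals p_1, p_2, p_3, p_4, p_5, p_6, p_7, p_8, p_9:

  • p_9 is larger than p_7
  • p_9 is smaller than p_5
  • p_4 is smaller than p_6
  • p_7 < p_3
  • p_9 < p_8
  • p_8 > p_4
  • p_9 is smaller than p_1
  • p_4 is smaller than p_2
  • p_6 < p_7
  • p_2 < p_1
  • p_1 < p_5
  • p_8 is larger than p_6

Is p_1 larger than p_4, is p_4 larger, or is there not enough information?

p_1

Following the relations from p_4: p_4 < p_6 < p_7 < p_9 < p_1.
So p_1 is larger.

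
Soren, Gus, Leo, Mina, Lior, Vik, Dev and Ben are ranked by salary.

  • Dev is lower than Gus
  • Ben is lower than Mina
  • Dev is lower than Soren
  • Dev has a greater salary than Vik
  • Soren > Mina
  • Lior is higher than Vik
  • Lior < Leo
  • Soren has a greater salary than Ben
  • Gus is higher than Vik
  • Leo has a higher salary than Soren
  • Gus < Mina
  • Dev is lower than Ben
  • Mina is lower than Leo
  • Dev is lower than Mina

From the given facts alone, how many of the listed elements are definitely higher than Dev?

5

The elements the relations force above Dev are Gus, Ben, Mina, Soren, Leo — no chain reaches any other.
That is 5.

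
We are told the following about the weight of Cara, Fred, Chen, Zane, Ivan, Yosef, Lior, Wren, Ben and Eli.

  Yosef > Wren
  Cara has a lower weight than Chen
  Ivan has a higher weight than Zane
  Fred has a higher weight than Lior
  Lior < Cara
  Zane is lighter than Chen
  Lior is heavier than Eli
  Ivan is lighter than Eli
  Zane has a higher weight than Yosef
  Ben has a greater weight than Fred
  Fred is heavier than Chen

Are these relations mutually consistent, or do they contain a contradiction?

The single ordering Wren < Yosef < Zane < Ivan < Eli < Lior < Cara < Chen < Fred < Ben satisfies every listed relation, so no contradiction arises.

consistent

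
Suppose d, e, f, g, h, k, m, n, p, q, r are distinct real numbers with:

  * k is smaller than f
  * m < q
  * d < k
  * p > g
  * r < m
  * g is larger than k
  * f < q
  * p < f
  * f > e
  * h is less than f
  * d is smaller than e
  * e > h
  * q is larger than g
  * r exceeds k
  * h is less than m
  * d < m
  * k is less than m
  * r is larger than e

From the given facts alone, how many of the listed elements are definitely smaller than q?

Directly below q: g, m, f.
One step further: d, h, e, k, r, p (9 so far).
No other element is forced below q by the given relations, so the count is 9.

9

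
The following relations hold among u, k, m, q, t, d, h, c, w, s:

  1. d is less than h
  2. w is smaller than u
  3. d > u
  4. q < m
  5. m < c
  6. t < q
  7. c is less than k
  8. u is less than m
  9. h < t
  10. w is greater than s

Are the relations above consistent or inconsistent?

consistent

The single ordering s < w < u < d < h < t < q < m < c < k satisfies every listed relation, so no contradiction arises.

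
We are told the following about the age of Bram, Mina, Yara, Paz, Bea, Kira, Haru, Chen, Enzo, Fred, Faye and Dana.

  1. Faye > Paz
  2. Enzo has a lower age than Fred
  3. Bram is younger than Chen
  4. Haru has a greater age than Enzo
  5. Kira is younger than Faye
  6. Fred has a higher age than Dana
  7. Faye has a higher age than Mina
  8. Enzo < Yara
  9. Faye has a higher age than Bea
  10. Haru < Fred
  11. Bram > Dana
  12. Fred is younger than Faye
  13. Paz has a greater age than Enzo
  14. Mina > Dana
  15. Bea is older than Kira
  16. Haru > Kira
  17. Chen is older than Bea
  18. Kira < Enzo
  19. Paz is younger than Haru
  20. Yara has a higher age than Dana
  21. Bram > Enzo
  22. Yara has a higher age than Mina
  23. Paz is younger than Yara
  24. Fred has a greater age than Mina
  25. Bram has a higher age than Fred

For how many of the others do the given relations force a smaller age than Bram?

Directly below Bram: Enzo, Dana, Fred.
One step further: Kira, Mina, Haru (6 so far).
One step further: Paz (7 so far).
Nothing else is reachable below Bram; 7 in all.

7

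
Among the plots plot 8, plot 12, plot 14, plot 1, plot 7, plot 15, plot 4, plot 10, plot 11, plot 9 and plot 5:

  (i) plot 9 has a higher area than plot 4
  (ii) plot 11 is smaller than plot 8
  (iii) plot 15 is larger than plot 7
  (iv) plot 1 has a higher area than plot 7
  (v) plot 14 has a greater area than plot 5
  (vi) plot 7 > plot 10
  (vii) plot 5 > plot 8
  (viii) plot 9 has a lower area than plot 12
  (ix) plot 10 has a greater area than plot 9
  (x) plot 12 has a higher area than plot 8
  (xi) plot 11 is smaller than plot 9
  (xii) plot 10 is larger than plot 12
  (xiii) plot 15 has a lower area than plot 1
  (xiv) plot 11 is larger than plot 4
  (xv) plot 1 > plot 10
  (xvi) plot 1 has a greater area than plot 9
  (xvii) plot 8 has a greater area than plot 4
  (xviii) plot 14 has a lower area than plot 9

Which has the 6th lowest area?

Piecing the relations together gives one ordering: plot 4 < plot 11 < plot 8 < plot 5 < plot 14 < plot 9 < plot 12 < plot 10 < plot 7 < plot 15 < plot 1.
Counting 6 from the smallest end gives plot 9.

plot 9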